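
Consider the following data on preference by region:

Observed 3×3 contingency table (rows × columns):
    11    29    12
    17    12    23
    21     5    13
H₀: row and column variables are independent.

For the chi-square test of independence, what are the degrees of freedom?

degrees of freedom = 4

df = (r−1)(c−1) = (3−1)·(3−1) = 4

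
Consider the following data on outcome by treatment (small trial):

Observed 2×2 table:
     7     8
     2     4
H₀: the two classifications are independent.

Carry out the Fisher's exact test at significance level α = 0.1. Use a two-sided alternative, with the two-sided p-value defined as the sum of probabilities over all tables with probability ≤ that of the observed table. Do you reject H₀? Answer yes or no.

Margins: r₁=15, r₂=6, c₁=9, c₂=12, n=21
p_obs = C(15,7)·C(6,2)/C(21,9); sum pmf over tables with pmf ≤ p_obs
p-value (two-sided) = 0.65944
At α=0.1: p ≥ α → fail to reject H₀

reject H₀: no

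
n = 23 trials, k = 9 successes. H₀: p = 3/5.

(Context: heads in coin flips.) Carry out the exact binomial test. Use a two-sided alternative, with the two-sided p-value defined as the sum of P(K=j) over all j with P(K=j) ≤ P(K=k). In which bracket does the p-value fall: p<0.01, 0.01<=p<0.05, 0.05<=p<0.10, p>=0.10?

p-value bracket: 0.05<=p<0.10

Exact binomial: n=23, k=9, p₀=3/5=0.6000
P(X=j) = C(n,j)·p₀^j·(1−p₀)^(n−j); p = Σ P(X=j) over j with P(X=j) ≤ P(X=9)
p-value (two-sided) = 0.05390
→ bracket: 0.05<=p<0.10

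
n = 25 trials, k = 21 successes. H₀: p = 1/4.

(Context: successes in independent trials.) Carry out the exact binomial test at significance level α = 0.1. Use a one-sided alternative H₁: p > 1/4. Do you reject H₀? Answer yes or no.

Exact binomial: n=25, k=21, p₀=1/4=0.2500
P(X≥21) from Σ C(n,i)·p₀^i·(1−p₀)^(n−i)
p-value (one-sided, H₁ greater) = 0.00000
At α=0.1: p < α → reject H₀

reject H₀: yes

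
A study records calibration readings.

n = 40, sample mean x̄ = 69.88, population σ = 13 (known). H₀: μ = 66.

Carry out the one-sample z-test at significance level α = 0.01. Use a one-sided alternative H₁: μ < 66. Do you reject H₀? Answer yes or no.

SE = σ/√n = 13/√40 = 2.0555
z = (x̄−μ₀)/SE = (69.88−66)/2.0555 = 1.8876
p-value (one-sided, H₁ less) = 0.97046
At α=0.01: p ≥ α → fail to reject H₀

reject H₀: no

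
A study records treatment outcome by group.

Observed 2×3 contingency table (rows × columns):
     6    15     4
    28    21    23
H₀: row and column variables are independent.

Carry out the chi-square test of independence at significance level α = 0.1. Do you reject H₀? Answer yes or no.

Row totals [25, 72], col totals [34, 36, 27], n=97
χ² = (6−8.76)²/8.76 + (15−9.28)²/9.28 + (4−6.96)²/6.96 + (28−25.24)²/25.24 + (21−26.72)²/26.72 + (23−20.04)²/20.04 = 7.6219
df = 2
p-value (upper-tail) = 0.02213
At α=0.1: p < α → reject H₀

reject H₀: yes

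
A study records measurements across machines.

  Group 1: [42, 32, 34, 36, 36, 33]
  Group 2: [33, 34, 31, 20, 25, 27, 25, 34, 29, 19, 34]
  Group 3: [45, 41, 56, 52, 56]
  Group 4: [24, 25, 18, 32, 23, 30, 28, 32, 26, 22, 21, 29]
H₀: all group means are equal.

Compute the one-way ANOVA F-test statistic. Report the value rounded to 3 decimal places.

Group means [35.50, 28.27, 50.00, 25.83], grand mean 31.882
SSB = Σnᵢ(x̄ᵢ−x̄)² = 2302.181; SSW = ΣΣ(x−x̄ᵢ)² = 771.348
MSB = 2302.181/3 = 767.3936; MSW = 771.348/30 = 25.7116
F = MSB/MSW = 29.8462
df = (3, 30)

test statistic = 29.846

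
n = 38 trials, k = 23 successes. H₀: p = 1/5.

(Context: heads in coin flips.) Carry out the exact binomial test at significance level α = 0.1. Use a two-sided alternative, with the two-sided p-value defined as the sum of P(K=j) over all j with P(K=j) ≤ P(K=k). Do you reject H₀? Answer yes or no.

reject H₀: yes

Exact binomial: n=38, k=23, p₀=1/5=0.2000
P(X=j) = C(n,j)·p₀^j·(1−p₀)^(n−j); p = Σ P(X=j) over j with P(X=j) ≤ P(X=23)
p-value (two-sided) = 0.00000
At α=0.1: p < α → reject H₀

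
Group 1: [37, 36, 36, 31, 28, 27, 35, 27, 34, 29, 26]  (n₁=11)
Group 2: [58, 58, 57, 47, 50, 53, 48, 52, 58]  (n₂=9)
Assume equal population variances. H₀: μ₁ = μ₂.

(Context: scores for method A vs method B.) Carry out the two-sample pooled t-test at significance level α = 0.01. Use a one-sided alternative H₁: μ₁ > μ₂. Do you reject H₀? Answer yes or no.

x̄₁=31.455, s₁=4.228, n₁=11
x̄₂=53.444, s₂=4.475, n₂=9
s_p² = [10·4.228² + 8·4.475²]/18 = 18.8305
SE = √(s_p²·(1/11+1/9)) = 1.9504
t = (31.455−53.444)/1.9504 = -11.2744
df = 18
p-value (one-sided, H₁ greater) = 1.00000
At α=0.01: p ≥ α → fail to reject H₀

reject H₀: no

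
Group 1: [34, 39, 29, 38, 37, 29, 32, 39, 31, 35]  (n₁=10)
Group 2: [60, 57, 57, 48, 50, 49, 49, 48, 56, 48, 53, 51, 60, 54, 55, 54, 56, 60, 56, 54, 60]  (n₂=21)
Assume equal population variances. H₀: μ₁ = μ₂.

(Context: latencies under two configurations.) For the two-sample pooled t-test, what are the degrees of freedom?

df = n₁ + n₂ − 2 = 10 + 21 − 2 = 29

degrees of freedom = 29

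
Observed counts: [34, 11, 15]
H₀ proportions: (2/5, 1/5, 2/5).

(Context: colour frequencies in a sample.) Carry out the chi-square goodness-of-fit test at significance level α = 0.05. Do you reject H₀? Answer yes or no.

reject H₀: yes

n = 60; E_i = n·p_i = [24.00, 12.00, 24.00]
χ² = (34−24.00)²/24.00 + (11−12.00)²/12.00 + (15−24.00)²/24.00 = 7.6250
df = 2
p-value (upper-tail) = 0.02209
At α=0.05: p < α → reject H₀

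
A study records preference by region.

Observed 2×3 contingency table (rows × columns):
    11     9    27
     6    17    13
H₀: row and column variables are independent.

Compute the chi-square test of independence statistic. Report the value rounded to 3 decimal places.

Row totals [47, 36], col totals [17, 26, 40], n=83
χ² = (11−9.63)²/9.63 + (9−14.72)²/14.72 + (27−22.65)²/22.65 + (6−7.37)²/7.37 + (17−11.28)²/11.28 + (13−17.35)²/17.35 = 7.5061
df = 2

test statistic = 7.506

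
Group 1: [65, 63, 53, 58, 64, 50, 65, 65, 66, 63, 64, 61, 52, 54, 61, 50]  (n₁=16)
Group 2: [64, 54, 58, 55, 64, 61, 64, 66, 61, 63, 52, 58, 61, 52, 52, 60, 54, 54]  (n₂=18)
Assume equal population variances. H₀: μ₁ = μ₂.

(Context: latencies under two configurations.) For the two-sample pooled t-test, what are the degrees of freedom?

df = n₁ + n₂ − 2 = 16 + 18 − 2 = 32

degrees of freedom = 32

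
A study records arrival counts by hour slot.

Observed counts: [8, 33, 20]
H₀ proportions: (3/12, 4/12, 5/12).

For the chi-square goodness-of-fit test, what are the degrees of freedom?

df = k − 1 = 3 − 1 = 2

degrees of freedom = 2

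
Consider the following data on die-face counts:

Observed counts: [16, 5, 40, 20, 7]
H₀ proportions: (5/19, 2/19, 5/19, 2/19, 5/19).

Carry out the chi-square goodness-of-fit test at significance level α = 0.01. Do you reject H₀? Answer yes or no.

n = 88; E_i = n·p_i = [23.16, 9.26, 23.16, 9.26, 23.16]
χ² = (16−23.16)²/23.16 + (5−9.26)²/9.26 + (40−23.16)²/23.16 + (20−9.26)²/9.26 + (7−23.16)²/23.16 = 40.1420
df = 4
p-value (upper-tail) = 0.00000
At α=0.01: p < α → reject H₀

reject H₀: yes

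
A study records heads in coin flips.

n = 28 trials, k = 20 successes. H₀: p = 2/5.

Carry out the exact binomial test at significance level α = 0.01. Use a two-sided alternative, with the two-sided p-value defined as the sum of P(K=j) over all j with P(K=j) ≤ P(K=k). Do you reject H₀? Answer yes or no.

reject H₀: yes

Exact binomial: n=28, k=20, p₀=2/5=0.4000
P(X=j) = C(n,j)·p₀^j·(1−p₀)^(n−j); p = Σ P(X=j) over j with P(X=j) ≤ P(X=20)
p-value (two-sided) = 0.00087
At α=0.01: p < α → reject H₀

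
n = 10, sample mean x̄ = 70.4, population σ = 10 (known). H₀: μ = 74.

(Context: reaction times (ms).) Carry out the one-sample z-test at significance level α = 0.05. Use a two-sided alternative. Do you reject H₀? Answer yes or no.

SE = σ/√n = 10/√10 = 3.1623
z = (x̄−μ₀)/SE = (70.4−74)/3.1623 = -1.1384
p-value (two-sided) = 0.25495
At α=0.05: p ≥ α → fail to reject H₀

reject H₀: no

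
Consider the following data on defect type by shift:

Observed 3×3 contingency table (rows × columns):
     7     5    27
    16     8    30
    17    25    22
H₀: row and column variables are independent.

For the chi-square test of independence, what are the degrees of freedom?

degrees of freedom = 4

df = (r−1)(c−1) = (3−1)·(3−1) = 4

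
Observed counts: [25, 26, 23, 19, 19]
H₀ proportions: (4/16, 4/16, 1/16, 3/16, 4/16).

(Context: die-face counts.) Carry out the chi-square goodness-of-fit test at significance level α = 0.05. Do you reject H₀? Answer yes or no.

n = 112; E_i = n·p_i = [28.00, 28.00, 7.00, 21.00, 28.00]
χ² = (25−28.00)²/28.00 + (26−28.00)²/28.00 + (23−7.00)²/7.00 + (19−21.00)²/21.00 + (19−28.00)²/28.00 = 40.1190
df = 4
p-value (upper-tail) = 0.00000
At α=0.05: p < α → reject H₀

reject H₀: yes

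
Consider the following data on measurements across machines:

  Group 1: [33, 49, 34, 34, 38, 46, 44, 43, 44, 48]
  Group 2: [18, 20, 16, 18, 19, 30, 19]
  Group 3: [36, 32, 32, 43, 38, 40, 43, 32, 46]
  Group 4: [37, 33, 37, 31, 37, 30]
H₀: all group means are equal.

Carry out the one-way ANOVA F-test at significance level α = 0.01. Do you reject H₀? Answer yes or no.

reject H₀: yes

Group means [41.30, 20.00, 38.00, 34.17], grand mean 34.375
SSB = Σnᵢ(x̄ᵢ−x̄)² = 2044.567; SSW = ΣΣ(x−x̄ᵢ)² = 738.933
MSB = 2044.567/3 = 681.5222; MSW = 738.933/28 = 26.3905
F = MSB/MSW = 25.8246
df = (3, 28)
p-value (upper-tail) = 0.00000
At α=0.01: p < α → reject H₀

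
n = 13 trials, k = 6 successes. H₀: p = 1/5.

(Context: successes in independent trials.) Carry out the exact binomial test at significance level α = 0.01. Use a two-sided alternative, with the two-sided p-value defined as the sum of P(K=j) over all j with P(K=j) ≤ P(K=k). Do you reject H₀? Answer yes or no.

Exact binomial: n=13, k=6, p₀=1/5=0.2000
P(X=j) = C(n,j)·p₀^j·(1−p₀)^(n−j); p = Σ P(X=j) over j with P(X=j) ≤ P(X=6)
p-value (two-sided) = 0.03004
At α=0.01: p ≥ α → fail to reject H₀

reject H₀: no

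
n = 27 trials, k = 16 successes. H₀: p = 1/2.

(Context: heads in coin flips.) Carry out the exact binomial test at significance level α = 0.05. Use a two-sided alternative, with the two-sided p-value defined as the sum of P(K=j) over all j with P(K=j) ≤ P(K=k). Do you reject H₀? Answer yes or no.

Exact binomial: n=27, k=16, p₀=1/2=0.5000
P(X=j) = C(n,j)·p₀^j·(1−p₀)^(n−j); p = Σ P(X=j) over j with P(X=j) ≤ P(X=16)
p-value (two-sided) = 0.44207
At α=0.05: p ≥ α → fail to reject H₀

reject H₀: no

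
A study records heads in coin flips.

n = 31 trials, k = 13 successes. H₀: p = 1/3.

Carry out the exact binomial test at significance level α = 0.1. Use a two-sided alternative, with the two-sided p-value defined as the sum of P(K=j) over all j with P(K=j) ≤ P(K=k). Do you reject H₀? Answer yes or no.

Exact binomial: n=31, k=13, p₀=1/3=0.3333
P(X=j) = C(n,j)·p₀^j·(1−p₀)^(n−j); p = Σ P(X=j) over j with P(X=j) ≤ P(X=13)
p-value (two-sided) = 0.34185
At α=0.1: p ≥ α → fail to reject H₀

reject H₀: no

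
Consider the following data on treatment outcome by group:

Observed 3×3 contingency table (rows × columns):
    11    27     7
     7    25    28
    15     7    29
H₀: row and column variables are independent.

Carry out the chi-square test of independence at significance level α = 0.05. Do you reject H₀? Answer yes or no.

reject H₀: yes

Row totals [45, 60, 51], col totals [33, 59, 64], n=156
χ² = (11−9.52)²/9.52 + (27−17.02)²/17.02 + (7−18.46)²/18.46 + (7−12.69)²/12.69 + (25−22.69)²/22.69 + (28−24.62)²/24.62 + (15−10.79)²/10.79 + (7−19.29)²/19.29 + (29−20.92)²/20.92 = 29.0430
df = 4
p-value (upper-tail) = 0.00001
At α=0.05: p < α → reject H₀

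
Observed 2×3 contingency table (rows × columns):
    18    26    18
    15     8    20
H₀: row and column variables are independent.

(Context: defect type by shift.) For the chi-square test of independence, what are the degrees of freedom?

df = (r−1)(c−1) = (2−1)·(3−1) = 2

degrees of freedom = 2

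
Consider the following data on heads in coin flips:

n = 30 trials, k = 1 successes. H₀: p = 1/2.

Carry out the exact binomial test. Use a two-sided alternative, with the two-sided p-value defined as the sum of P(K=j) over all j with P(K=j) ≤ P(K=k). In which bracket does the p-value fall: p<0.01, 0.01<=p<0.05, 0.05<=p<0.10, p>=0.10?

Exact binomial: n=30, k=1, p₀=1/2=0.5000
P(X=j) = C(n,j)·p₀^j·(1−p₀)^(n−j); p = Σ P(X=j) over j with P(X=j) ≤ P(X=1)
p-value (two-sided) = 0.00000
→ bracket: p<0.01

p-value bracket: p<0.01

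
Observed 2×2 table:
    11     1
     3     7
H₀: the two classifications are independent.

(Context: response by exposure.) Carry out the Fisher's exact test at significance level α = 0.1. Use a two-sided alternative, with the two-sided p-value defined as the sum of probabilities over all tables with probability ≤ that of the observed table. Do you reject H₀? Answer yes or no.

reject H₀: yes

Margins: r₁=12, r₂=10, c₁=14, c₂=8, n=22
p_obs = C(12,11)·C(10,3)/C(22,14); sum pmf over tables with pmf ≤ p_obs
p-value (two-sided) = 0.00619
At α=0.1: p < α → reject H₀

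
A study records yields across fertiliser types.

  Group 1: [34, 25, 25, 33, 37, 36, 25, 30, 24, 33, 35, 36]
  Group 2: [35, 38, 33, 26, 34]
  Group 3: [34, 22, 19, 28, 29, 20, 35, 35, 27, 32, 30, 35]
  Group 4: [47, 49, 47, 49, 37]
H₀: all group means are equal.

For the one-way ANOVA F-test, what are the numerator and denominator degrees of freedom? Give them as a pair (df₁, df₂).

k = 4 groups, N = 34 total
df = (k−1, N−k) = (4−1, 34−4) = (3, 30)

degrees of freedom = [3, 30]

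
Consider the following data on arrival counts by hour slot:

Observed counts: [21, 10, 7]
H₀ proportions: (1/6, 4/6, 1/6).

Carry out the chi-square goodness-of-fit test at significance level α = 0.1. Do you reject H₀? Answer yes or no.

n = 38; E_i = n·p_i = [6.33, 25.33, 6.33]
χ² = (21−6.33)²/6.33 + (10−25.33)²/25.33 + (7−6.33)²/6.33 = 43.3158
df = 2
p-value (upper-tail) = 0.00000
At α=0.1: p < α → reject H₀

reject H₀: yes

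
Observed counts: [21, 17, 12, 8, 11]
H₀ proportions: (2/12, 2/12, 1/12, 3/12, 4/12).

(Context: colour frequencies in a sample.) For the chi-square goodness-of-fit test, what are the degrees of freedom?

df = k − 1 = 5 − 1 = 4

degrees of freedom = 4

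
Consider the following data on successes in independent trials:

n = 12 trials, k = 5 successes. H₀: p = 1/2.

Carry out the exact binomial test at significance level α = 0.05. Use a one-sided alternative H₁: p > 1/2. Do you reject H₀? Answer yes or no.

Exact binomial: n=12, k=5, p₀=1/2=0.5000
P(X≥5) from Σ C(n,i)·p₀^i·(1−p₀)^(n−i)
p-value (one-sided, H₁ greater) = 0.80615
At α=0.05: p ≥ α → fail to reject H₀

reject H₀: no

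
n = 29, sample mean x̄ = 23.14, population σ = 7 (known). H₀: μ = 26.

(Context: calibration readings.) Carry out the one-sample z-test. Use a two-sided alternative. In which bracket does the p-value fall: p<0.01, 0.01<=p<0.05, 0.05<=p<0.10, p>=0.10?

p-value bracket: 0.01<=p<0.05

SE = σ/√n = 7/√29 = 1.2999
z = (x̄−μ₀)/SE = (23.14−26)/1.2999 = -2.2002
p-value (two-sided) = 0.02779
→ bracket: 0.01<=p<0.05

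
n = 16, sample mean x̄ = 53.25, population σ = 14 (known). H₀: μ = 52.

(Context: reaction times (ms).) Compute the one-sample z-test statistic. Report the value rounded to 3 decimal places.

test statistic = 0.357

SE = σ/√n = 14/√16 = 3.5000
z = (x̄−μ₀)/SE = (53.25−52)/3.5000 = 0.3571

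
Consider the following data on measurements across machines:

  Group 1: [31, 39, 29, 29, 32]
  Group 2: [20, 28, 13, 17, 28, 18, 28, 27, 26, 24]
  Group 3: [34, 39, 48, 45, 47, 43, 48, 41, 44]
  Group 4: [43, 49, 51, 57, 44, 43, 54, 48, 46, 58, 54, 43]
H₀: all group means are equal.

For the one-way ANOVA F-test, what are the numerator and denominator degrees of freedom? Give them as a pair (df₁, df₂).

k = 4 groups, N = 36 total
df = (k−1, N−k) = (4−1, 36−4) = (3, 32)

degrees of freedom = [3, 32]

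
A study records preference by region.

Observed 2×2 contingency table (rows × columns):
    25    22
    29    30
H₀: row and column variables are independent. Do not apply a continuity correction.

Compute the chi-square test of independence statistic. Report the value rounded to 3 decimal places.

test statistic = 0.171

Row totals [47, 59], col totals [54, 52], n=106
χ² = (25−23.94)²/23.94 + (22−23.06)²/23.06 + (29−30.06)²/30.06 + (30−28.94)²/28.94 = 0.1708
df = 1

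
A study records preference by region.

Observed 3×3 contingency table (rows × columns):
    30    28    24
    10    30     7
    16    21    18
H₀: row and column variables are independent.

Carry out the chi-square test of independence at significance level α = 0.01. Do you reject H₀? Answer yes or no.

Row totals [82, 47, 55], col totals [56, 79, 49], n=184
χ² = (30−24.96)²/24.96 + (28−35.21)²/35.21 + (24−21.84)²/21.84 + (10−14.30)²/14.30 + (30−20.18)²/20.18 + (7−12.52)²/12.52 + (16−16.74)²/16.74 + (21−23.61)²/23.61 + (18−14.65)²/14.65 = 12.3042
df = 4
p-value (upper-tail) = 0.01523
At α=0.01: p ≥ α → fail to reject H₀

reject H₀: no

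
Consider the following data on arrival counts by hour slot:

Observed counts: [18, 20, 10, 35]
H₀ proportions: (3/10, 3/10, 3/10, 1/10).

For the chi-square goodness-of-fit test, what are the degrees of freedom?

degrees of freedom = 3

df = k − 1 = 4 − 1 = 3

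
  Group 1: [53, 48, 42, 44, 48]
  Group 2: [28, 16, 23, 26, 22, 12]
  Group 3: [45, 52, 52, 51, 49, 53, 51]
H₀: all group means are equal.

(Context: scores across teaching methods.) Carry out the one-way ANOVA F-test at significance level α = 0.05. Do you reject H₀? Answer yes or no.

Group means [47.00, 21.17, 50.43], grand mean 39.722
SSB = Σnᵢ(x̄ᵢ−x̄)² = 3133.063; SSW = ΣΣ(x−x̄ᵢ)² = 300.548
MSB = 3133.063/2 = 1566.5317; MSW = 300.548/15 = 20.0365
F = MSB/MSW = 78.1839
df = (2, 15)
p-value (upper-tail) = 0.00000
At α=0.05: p < α → reject H₀

reject H₀: yes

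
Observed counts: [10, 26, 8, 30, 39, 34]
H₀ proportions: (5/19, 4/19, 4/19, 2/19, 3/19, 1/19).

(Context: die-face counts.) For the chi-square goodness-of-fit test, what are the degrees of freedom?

degrees of freedom = 5

df = k − 1 = 6 − 1 = 5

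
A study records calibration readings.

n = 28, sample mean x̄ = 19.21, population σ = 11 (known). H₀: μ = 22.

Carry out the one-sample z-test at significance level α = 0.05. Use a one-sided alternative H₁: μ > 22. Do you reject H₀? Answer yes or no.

SE = σ/√n = 11/√28 = 2.0788
z = (x̄−μ₀)/SE = (19.21−22)/2.0788 = -1.3421
p-value (one-sided, H₁ greater) = 0.91022
At α=0.05: p ≥ α → fail to reject H₀

reject H₀: no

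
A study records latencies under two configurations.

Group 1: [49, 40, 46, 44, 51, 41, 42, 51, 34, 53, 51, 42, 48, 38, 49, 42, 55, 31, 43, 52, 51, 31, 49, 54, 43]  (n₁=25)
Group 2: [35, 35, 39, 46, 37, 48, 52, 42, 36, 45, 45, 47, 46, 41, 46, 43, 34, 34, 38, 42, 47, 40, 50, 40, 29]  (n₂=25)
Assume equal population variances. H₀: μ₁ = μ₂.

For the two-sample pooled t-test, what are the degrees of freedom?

df = n₁ + n₂ − 2 = 25 + 25 − 2 = 48

degrees of freedom = 48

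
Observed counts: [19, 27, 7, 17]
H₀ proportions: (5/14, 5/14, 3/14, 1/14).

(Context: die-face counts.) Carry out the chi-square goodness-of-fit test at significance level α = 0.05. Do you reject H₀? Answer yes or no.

n = 70; E_i = n·p_i = [25.00, 25.00, 15.00, 5.00]
χ² = (19−25.00)²/25.00 + (27−25.00)²/25.00 + (7−15.00)²/15.00 + (17−5.00)²/5.00 = 34.6667
df = 3
p-value (upper-tail) = 0.00000
At α=0.05: p < α → reject H₀

reject H₀: yes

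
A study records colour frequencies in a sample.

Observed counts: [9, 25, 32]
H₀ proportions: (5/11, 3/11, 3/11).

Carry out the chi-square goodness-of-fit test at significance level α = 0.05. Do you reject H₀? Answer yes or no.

reject H₀: yes

n = 66; E_i = n·p_i = [30.00, 18.00, 18.00]
χ² = (9−30.00)²/30.00 + (25−18.00)²/18.00 + (32−18.00)²/18.00 = 28.3111
df = 2
p-value (upper-tail) = 0.00000
At α=0.05: p < α → reject H₀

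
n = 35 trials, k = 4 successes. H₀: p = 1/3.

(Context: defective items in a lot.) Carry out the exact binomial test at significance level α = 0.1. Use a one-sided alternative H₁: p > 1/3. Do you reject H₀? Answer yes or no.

Exact binomial: n=35, k=4, p₀=1/3=0.3333
P(X≥4) from Σ C(n,i)·p₀^i·(1−p₀)^(n−i)
p-value (one-sided, H₁ greater) = 0.99932
At α=0.1: p ≥ α → fail to reject H₀

reject H₀: no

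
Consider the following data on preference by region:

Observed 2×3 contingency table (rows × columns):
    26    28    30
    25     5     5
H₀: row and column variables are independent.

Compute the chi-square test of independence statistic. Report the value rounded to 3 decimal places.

Row totals [84, 35], col totals [51, 33, 35], n=119
χ² = (26−36.00)²/36.00 + (28−23.29)²/23.29 + (30−24.71)²/24.71 + (25−15.00)²/15.00 + (5−9.71)²/9.71 + (5−10.29)²/10.29 = 16.5339
df = 2

test statistic = 16.534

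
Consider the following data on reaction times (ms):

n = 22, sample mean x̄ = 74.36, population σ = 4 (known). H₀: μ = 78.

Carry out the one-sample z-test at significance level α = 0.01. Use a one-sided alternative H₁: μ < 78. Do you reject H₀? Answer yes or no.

reject H₀: yes

SE = σ/√n = 4/√22 = 0.8528
z = (x̄−μ₀)/SE = (74.36−78)/0.8528 = -4.2683
p-value (one-sided, H₁ less) = 0.00001
At α=0.01: p < α → reject H₀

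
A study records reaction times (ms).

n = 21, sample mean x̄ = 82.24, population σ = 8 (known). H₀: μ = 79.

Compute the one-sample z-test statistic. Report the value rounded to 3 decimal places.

SE = σ/√n = 8/√21 = 1.7457
z = (x̄−μ₀)/SE = (82.24−79)/1.7457 = 1.8559

test statistic = 1.856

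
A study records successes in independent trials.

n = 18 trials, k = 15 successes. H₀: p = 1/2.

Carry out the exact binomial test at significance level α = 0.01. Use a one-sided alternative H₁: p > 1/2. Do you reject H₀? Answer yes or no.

Exact binomial: n=18, k=15, p₀=1/2=0.5000
P(X≥15) from Σ C(n,i)·p₀^i·(1−p₀)^(n−i)
p-value (one-sided, H₁ greater) = 0.00377
At α=0.01: p < α → reject H₀

reject H₀: yes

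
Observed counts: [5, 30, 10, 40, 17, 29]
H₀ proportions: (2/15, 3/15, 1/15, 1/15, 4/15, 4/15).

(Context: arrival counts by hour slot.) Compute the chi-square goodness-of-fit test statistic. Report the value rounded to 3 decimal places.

test statistic = 131.786

n = 131; E_i = n·p_i = [17.47, 26.20, 8.73, 8.73, 34.93, 34.93]
χ² = (5−17.47)²/17.47 + (30−26.20)²/26.20 + (10−8.73)²/8.73 + (40−8.73)²/8.73 + (17−34.93)²/34.93 + (29−34.93)²/34.93 = 131.7863
df = 5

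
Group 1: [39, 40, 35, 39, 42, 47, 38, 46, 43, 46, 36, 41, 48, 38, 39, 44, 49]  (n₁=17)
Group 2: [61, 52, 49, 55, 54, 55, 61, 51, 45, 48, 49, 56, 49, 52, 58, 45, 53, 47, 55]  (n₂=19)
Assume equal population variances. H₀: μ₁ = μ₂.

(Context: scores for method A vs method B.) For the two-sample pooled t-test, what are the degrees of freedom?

df = n₁ + n₂ − 2 = 17 + 19 − 2 = 34

degrees of freedom = 34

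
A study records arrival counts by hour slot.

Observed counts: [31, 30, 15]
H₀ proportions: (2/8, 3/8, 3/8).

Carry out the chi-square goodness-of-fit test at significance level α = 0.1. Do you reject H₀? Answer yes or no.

n = 76; E_i = n·p_i = [19.00, 28.50, 28.50]
χ² = (31−19.00)²/19.00 + (30−28.50)²/28.50 + (15−28.50)²/28.50 = 14.0526
df = 2
p-value (upper-tail) = 0.00089
At α=0.1: p < α → reject H₀

reject H₀: yes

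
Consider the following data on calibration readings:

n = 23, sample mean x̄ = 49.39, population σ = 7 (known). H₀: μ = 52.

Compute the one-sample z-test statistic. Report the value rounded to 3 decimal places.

test statistic = -1.788

SE = σ/√n = 7/√23 = 1.4596
z = (x̄−μ₀)/SE = (49.39−52)/1.4596 = -1.7882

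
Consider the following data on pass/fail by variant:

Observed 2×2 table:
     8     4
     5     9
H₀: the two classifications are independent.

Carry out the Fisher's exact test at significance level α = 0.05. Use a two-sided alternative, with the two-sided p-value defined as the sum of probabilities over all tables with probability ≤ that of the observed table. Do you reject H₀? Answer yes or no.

reject H₀: no

Margins: r₁=12, r₂=14, c₁=13, c₂=13, n=26
p_obs = C(12,8)·C(14,5)/C(26,13); sum pmf over tables with pmf ≤ p_obs
p-value (two-sided) = 0.23774
At α=0.05: p ≥ α → fail to reject H₀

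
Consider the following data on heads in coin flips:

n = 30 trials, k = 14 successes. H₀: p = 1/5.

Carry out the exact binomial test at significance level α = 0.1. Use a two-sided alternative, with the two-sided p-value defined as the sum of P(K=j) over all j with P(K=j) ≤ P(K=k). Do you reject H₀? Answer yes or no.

reject H₀: yes

Exact binomial: n=30, k=14, p₀=1/5=0.2000
P(X=j) = C(n,j)·p₀^j·(1−p₀)^(n−j); p = Σ P(X=j) over j with P(X=j) ≤ P(X=14)
p-value (two-sided) = 0.00090
At α=0.1: p < α → reject H₀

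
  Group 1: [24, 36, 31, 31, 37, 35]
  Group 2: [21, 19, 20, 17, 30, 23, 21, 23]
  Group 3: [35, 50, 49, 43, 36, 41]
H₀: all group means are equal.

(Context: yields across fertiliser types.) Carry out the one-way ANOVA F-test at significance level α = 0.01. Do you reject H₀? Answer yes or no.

reject H₀: yes

Group means [32.33, 21.75, 42.33], grand mean 31.100
SSB = Σnᵢ(x̄ᵢ−x̄)² = 1465.633; SSW = ΣΣ(x−x̄ᵢ)² = 420.167
MSB = 1465.633/2 = 732.8167; MSW = 420.167/17 = 24.7157
F = MSB/MSW = 29.6499
df = (2, 17)
p-value (upper-tail) = 0.00000
At α=0.01: p < α → reject H₀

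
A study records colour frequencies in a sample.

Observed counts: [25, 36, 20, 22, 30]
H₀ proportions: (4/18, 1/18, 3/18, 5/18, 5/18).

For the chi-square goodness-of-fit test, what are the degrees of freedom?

df = k − 1 = 5 − 1 = 4

degrees of freedom = 4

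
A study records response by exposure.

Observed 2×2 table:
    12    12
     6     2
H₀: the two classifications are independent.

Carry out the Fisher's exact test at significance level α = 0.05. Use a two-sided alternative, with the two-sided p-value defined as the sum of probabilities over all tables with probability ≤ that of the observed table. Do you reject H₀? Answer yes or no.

Margins: r₁=24, r₂=8, c₁=18, c₂=14, n=32
p_obs = C(24,12)·C(8,6)/C(32,18); sum pmf over tables with pmf ≤ p_obs
p-value (two-sided) = 0.41228
At α=0.05: p ≥ α → fail to reject H₀

reject H₀: no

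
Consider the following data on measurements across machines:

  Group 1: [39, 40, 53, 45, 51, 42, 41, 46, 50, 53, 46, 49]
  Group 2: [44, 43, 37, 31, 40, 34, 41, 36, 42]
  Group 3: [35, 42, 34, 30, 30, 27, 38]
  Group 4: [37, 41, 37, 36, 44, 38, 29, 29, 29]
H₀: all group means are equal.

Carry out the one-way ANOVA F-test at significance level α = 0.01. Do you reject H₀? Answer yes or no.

reject H₀: yes

Group means [46.25, 38.67, 33.71, 35.56], grand mean 39.432
SSB = Σnᵢ(x̄ᵢ−x̄)² = 927.180; SSW = ΣΣ(x−x̄ᵢ)² = 831.901
MSB = 927.180/3 = 309.0601; MSW = 831.901/33 = 25.2091
F = MSB/MSW = 12.2599
df = (3, 33)
p-value (upper-tail) = 0.00002
At α=0.01: p < α → reject H₀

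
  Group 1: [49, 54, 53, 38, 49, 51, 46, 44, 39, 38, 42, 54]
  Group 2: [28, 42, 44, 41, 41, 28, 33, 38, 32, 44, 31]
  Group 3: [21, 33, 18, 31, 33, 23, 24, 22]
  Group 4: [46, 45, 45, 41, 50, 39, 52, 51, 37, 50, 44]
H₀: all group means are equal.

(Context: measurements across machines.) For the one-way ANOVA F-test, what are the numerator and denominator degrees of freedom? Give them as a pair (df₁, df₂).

degrees of freedom = [3, 38]

k = 4 groups, N = 42 total
df = (k−1, N−k) = (4−1, 42−4) = (3, 38)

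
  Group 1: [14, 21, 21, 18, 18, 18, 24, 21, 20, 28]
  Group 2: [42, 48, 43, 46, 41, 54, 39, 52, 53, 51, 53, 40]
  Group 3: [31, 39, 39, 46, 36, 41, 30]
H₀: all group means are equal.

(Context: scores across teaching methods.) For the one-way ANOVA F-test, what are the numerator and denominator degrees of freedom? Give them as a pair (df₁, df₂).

k = 3 groups, N = 29 total
df = (k−1, N−k) = (3−1, 29−3) = (2, 26)

degrees of freedom = [2, 26]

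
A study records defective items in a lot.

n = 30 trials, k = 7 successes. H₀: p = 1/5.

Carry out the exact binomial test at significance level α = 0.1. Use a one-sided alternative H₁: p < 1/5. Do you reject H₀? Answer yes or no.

Exact binomial: n=30, k=7, p₀=1/5=0.2000
P(X≤7) from Σ C(n,i)·p₀^i·(1−p₀)^(n−i)
p-value (one-sided, H₁ less) = 0.76079
At α=0.1: p ≥ α → fail to reject H₀

reject H₀: no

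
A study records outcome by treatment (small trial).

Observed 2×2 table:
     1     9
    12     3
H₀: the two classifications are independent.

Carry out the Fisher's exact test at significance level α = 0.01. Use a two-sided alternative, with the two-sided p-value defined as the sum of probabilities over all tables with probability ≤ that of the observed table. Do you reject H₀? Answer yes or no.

Margins: r₁=10, r₂=15, c₁=13, c₂=12, n=25
p_obs = C(10,1)·C(15,12)/C(25,13); sum pmf over tables with pmf ≤ p_obs
p-value (two-sided) = 0.00098
At α=0.01: p < α → reject H₀

reject H₀: yes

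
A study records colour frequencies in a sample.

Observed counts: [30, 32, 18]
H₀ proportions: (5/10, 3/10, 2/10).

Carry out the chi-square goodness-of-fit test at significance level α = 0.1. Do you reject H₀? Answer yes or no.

n = 80; E_i = n·p_i = [40.00, 24.00, 16.00]
χ² = (30−40.00)²/40.00 + (32−24.00)²/24.00 + (18−16.00)²/16.00 = 5.4167
df = 2
p-value (upper-tail) = 0.06665
At α=0.1: p < α → reject H₀

reject H₀: yes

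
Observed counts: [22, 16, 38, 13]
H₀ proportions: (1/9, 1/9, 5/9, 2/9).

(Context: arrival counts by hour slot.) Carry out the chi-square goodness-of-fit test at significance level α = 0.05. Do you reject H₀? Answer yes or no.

reject H₀: yes

n = 89; E_i = n·p_i = [9.89, 9.89, 49.44, 19.78]
χ² = (22−9.89)²/9.89 + (16−9.89)²/9.89 + (38−49.44)²/49.44 + (13−19.78)²/19.78 = 23.5809
df = 3
p-value (upper-tail) = 0.00003
At α=0.05: p < α → reject H₀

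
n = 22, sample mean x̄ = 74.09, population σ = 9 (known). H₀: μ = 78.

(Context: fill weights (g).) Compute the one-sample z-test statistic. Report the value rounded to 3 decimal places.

SE = σ/√n = 9/√22 = 1.9188
z = (x̄−μ₀)/SE = (74.09−78)/1.9188 = -2.0377

test statistic = -2.038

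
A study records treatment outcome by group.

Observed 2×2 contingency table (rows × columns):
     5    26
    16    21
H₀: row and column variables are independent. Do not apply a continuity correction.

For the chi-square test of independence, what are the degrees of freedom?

df = (r−1)(c−1) = (2−1)·(2−1) = 1

degrees of freedom = 1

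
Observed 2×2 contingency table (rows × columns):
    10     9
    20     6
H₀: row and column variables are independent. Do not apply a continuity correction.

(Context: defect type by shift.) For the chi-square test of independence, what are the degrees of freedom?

degrees of freedom = 1

df = (r−1)(c−1) = (2−1)·(2−1) = 1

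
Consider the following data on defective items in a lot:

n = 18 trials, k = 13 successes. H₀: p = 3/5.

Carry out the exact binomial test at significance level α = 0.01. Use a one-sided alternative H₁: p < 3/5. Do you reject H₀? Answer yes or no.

Exact binomial: n=18, k=13, p₀=3/5=0.6000
P(X≤13) from Σ C(n,i)·p₀^i·(1−p₀)^(n−i)
p-value (one-sided, H₁ less) = 0.90583
At α=0.01: p ≥ α → fail to reject H₀

reject H₀: no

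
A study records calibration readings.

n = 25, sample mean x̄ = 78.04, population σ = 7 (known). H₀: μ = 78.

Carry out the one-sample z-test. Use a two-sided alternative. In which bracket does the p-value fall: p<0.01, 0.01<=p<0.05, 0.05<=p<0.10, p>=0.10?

p-value bracket: p>=0.10

SE = σ/√n = 7/√25 = 1.4000
z = (x̄−μ₀)/SE = (78.04−78)/1.4000 = 0.0286
p-value (two-sided) = 0.97721
→ bracket: p>=0.10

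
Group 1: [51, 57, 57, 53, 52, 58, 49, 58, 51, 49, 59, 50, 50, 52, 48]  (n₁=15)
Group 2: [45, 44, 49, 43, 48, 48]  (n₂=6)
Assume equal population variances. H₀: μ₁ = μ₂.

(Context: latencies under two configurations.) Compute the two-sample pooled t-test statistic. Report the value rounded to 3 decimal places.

test statistic = 3.994

x̄₁=52.933, s₁=3.807, n₁=15
x̄₂=46.167, s₂=2.483, n₂=6
s_p² = [14·3.807² + 5·2.483²]/19 = 12.3035
SE = √(s_p²·(1/15+1/6)) = 1.6943
t = (52.933−46.167)/1.6943 = 3.9937
df = 19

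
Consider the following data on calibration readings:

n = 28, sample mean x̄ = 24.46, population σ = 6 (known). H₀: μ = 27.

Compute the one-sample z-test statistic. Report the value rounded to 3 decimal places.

test statistic = -2.240

SE = σ/√n = 6/√28 = 1.1339
z = (x̄−μ₀)/SE = (24.46−27)/1.1339 = -2.2401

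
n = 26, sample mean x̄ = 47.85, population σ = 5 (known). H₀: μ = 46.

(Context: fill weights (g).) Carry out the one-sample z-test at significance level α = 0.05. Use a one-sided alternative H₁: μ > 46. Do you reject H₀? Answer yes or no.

reject H₀: yes

SE = σ/√n = 5/√26 = 0.9806
z = (x̄−μ₀)/SE = (47.85−46)/0.9806 = 1.8866
p-value (one-sided, H₁ greater) = 0.02960
At α=0.05: p < α → reject H₀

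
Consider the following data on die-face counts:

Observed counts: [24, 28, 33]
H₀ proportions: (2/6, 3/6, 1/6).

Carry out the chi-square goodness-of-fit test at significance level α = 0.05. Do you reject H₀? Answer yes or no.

reject H₀: yes

n = 85; E_i = n·p_i = [28.33, 42.50, 14.17]
χ² = (24−28.33)²/28.33 + (28−42.50)²/42.50 + (33−14.17)²/14.17 = 30.6471
df = 2
p-value (upper-tail) = 0.00000
At α=0.05: p < α → reject H₀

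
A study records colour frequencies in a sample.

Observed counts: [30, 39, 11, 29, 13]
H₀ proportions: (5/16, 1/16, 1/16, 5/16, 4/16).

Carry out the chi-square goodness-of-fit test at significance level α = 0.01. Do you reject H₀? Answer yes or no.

reject H₀: yes

n = 122; E_i = n·p_i = [38.12, 7.62, 7.62, 38.12, 30.50]
χ² = (30−38.12)²/38.12 + (39−7.62)²/7.62 + (11−7.62)²/7.62 + (29−38.12)²/38.12 + (13−30.50)²/30.50 = 144.5508
df = 4
p-value (upper-tail) = 0.00000
At α=0.01: p < α → reject H₀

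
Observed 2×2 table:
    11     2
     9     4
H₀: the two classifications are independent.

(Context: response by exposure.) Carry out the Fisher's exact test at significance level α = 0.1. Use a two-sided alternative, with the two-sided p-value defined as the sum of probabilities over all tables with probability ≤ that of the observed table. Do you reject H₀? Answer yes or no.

Margins: r₁=13, r₂=13, c₁=20, c₂=6, n=26
p_obs = C(13,11)·C(13,9)/C(26,20); sum pmf over tables with pmf ≤ p_obs
p-value (two-sided) = 0.64472
At α=0.1: p ≥ α → fail to reject H₀

reject H₀: no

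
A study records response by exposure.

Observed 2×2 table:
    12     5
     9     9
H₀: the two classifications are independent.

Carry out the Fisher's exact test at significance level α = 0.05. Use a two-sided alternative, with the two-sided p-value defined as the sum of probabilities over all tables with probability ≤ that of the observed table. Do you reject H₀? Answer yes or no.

Margins: r₁=17, r₂=18, c₁=21, c₂=14, n=35
p_obs = C(17,12)·C(18,9)/C(35,21); sum pmf over tables with pmf ≤ p_obs
p-value (two-sided) = 0.30527
At α=0.05: p ≥ α → fail to reject H₀

reject H₀: no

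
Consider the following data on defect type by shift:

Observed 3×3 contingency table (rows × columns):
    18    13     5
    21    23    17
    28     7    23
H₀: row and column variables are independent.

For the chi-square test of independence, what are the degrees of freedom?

degrees of freedom = 4

df = (r−1)(c−1) = (3−1)·(3−1) = 4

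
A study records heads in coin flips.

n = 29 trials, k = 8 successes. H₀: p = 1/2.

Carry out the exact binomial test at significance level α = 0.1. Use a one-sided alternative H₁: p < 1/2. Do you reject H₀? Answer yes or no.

Exact binomial: n=29, k=8, p₀=1/2=0.5000
P(X≤8) from Σ C(n,i)·p₀^i·(1−p₀)^(n−i)
p-value (one-sided, H₁ less) = 0.01206
At α=0.1: p < α → reject H₀

reject H₀: yes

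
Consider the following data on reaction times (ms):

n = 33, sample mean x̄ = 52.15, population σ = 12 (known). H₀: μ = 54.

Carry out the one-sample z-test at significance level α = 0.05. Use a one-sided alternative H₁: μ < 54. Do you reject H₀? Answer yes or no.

reject H₀: no

SE = σ/√n = 12/√33 = 2.0889
z = (x̄−μ₀)/SE = (52.15−54)/2.0889 = -0.8856
p-value (one-sided, H₁ less) = 0.18791
At α=0.05: p ≥ α → fail to reject H₀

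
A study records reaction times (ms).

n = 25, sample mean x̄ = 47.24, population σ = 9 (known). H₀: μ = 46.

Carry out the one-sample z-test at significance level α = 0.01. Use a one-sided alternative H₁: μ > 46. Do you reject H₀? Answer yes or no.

reject H₀: no

SE = σ/√n = 9/√25 = 1.8000
z = (x̄−μ₀)/SE = (47.24−46)/1.8000 = 0.6889
p-value (one-sided, H₁ greater) = 0.24545
At α=0.01: p ≥ α → fail to reject H₀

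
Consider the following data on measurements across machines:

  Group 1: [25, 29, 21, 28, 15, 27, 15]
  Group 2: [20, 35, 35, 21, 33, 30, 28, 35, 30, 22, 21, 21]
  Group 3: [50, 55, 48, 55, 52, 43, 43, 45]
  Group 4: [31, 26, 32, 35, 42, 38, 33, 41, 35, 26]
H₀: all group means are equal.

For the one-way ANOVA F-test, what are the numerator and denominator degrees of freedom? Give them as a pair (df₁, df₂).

degrees of freedom = [3, 33]

k = 4 groups, N = 37 total
df = (k−1, N−k) = (4−1, 37−4) = (3, 33)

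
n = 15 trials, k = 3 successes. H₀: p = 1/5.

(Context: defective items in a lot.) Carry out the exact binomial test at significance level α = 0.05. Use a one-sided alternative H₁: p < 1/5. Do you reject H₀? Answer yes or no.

reject H₀: no

Exact binomial: n=15, k=3, p₀=1/5=0.2000
P(X≤3) from Σ C(n,i)·p₀^i·(1−p₀)^(n−i)
p-value (one-sided, H₁ less) = 0.64816
At α=0.05: p ≥ α → fail to reject H₀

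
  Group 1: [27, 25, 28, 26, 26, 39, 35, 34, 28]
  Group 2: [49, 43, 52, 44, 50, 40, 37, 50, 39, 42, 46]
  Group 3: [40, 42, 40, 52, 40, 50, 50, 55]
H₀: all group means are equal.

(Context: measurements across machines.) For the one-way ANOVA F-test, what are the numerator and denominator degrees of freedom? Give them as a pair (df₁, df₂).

k = 3 groups, N = 28 total
df = (k−1, N−k) = (3−1, 28−3) = (2, 25)

degrees of freedom = [2, 25]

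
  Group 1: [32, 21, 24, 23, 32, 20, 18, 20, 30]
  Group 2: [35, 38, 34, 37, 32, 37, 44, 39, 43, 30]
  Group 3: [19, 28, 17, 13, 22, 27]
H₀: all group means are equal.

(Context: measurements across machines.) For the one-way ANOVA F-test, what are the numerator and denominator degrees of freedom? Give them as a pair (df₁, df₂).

degrees of freedom = [2, 22]

k = 3 groups, N = 25 total
df = (k−1, N−k) = (3−1, 25−3) = (2, 22)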